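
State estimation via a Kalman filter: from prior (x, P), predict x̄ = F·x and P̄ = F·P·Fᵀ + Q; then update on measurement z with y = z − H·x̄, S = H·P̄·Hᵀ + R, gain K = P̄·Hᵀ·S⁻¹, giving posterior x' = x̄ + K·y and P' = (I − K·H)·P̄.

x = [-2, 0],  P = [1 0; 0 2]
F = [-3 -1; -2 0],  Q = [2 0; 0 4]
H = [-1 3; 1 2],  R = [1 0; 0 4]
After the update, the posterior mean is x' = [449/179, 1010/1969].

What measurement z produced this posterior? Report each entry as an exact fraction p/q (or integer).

x̄ = F·x = [6, 4]
P̄ = F·P·Fᵀ + Q = [13 6; 6 8]
S = H·P̄·Hᵀ + R = [50 41; 41 73]
K = P̄·Hᵀ·S⁻¹ = [-60/179 95/179; 412/1969 362/1969]
x' − x̄ = [-625/179, -6866/1969] = K·y
y = (KᵀK)⁻¹·Kᵀ·(x' − x̄) = [-7, -11]
z = y + H·x̄ = [-7, -11] + [6, 14] = [-1, 3]

z = [-1, 3]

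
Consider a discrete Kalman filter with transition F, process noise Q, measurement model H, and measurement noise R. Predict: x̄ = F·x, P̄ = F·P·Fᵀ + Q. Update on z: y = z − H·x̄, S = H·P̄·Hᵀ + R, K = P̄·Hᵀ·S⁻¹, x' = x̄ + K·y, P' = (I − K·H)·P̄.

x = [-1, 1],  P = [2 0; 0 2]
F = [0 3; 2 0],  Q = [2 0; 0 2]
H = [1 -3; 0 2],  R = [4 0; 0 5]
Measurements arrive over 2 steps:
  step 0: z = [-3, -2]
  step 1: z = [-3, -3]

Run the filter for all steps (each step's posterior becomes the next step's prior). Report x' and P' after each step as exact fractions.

step 0: x' = [-127/51, -10/51], P' = [140/17 100/51; 100/51 40/51]
step 1: x' = [-89165/65184, -281/3104], P' = [46947/10864 1765/1552; 1765/1552 965/1552]

step 0: x̄ = F·x = [3, -2]
step 0: P̄ = F·P·Fᵀ + Q = [20 0; 0 10]
step 0: y = z − H·x̄ = [-12, 2]
step 0: S = H·P̄·Hᵀ + R = [114 -60; -60 45]
step 0: K = P̄·Hᵀ·S⁻¹ = [10/17 40/51; -5/51 16/51]
step 0: x' = x̄ + K·y = [-127/51, -10/51]
step 0: P' = (I − K·H)·P̄ = [140/17 100/51; 100/51 40/51]
step 1: x̄ = F·x = [-10/17, -254/51]
step 1: P̄ = F·P·Fᵀ + Q = [154/17 200/17; 200/17 594/17]
step 1: y = z − H·x̄ = [-295/17, 355/51]
step 1: S = H·P̄·Hᵀ + R = [4368/17 -3164/17; -3164/17 2461/17]
step 1: K = P̄·Hᵀ·S⁻¹ = [4941/21728 353/776; -565/3104 193/776]
step 1: x' = x̄ + K·y = [-89165/65184, -281/3104]
step 1: P' = (I − K·H)·P̄ = [46947/10864 1765/1552; 1765/1552 965/1552]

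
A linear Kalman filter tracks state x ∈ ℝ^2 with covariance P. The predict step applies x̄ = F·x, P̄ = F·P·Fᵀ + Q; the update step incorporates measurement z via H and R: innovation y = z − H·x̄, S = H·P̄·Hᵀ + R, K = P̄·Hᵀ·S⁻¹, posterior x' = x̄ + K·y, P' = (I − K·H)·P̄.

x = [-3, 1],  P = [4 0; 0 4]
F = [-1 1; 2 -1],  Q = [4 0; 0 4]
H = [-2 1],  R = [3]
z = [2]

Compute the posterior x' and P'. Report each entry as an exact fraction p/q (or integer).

x̄ = F·x = [4, -7]
P̄ = F·P·Fᵀ + Q = [12 -12; -12 24]
y = z − H·x̄ = [17]
S = H·P̄·Hᵀ + R = [123]
K = P̄·Hᵀ·S⁻¹ = [-12/41; 16/41]
x' = x̄ + K·y = [-40/41, -15/41]
P' = (I − K·H)·P̄ = [60/41 84/41; 84/41 216/41]

x' = [-40/41, -15/41]
P' = [60/41 84/41; 84/41 216/41]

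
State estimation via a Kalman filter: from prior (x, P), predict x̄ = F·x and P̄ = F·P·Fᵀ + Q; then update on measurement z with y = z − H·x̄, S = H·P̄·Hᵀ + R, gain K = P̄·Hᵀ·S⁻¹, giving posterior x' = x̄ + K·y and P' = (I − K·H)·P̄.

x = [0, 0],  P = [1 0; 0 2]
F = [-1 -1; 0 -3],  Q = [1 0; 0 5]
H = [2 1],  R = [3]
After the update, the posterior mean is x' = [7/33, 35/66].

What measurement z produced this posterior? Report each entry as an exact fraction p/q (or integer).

x̄ = F·x = [0, 0]
P̄ = F·P·Fᵀ + Q = [4 6; 6 23]
S = H·P̄·Hᵀ + R = [66]
K = P̄·Hᵀ·S⁻¹ = [7/33; 35/66]
x' − x̄ = [7/33, 35/66] = K·y
y = (KᵀK)⁻¹·Kᵀ·(x' − x̄) = [1]
z = y + H·x̄ = [1] + [0] = [1]

z = [1]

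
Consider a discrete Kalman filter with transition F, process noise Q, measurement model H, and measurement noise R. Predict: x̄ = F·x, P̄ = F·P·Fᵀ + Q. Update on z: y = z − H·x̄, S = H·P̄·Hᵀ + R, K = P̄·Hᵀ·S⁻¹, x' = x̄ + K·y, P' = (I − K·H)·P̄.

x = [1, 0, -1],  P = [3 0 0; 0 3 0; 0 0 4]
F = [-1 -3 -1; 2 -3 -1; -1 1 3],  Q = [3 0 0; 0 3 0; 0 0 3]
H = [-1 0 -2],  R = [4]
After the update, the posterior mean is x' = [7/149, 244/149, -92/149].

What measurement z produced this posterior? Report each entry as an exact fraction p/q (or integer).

x̄ = F·x = [0, 3, -4]
P̄ = F·P·Fᵀ + Q = [37 25 -18; 25 46 -27; -18 -27 45]
S = H·P̄·Hᵀ + R = [149]
K = P̄·Hᵀ·S⁻¹ = [-1/149; 29/149; -72/149]
x' − x̄ = [7/149, -203/149, 504/149] = K·y
y = (KᵀK)⁻¹·Kᵀ·(x' − x̄) = [-7]
z = y + H·x̄ = [-7] + [8] = [1]

z = [1]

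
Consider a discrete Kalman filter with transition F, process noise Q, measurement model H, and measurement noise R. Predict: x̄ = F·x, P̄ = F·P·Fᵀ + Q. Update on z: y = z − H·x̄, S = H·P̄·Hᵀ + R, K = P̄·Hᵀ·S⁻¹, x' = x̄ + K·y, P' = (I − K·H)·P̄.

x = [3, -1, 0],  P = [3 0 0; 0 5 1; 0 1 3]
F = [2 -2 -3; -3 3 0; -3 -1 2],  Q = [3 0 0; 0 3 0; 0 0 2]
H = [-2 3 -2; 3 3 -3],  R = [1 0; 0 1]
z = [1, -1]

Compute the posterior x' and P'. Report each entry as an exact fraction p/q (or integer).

x' = [-806633/594894, -752567/198298, -956437/198298]
P' = [184796/297447 216203/99149 544777/198298; 216203/99149 887133/99149 2207379/198298; 544777/198298 2207379/198298 1382022/99149]

x̄ = F·x = [8, -12, -8]
P̄ = F·P·Fᵀ + Q = [74 -57 -27; -57 75 18; -27 18 42]
y = z − H·x̄ = [37, -13]
S = H·P̄·Hᵀ + R = [1392 42; 42 856]
K = P̄·Hᵀ·S⁻¹ = [-58096/297447 32479/198298; 21614/99149 -2121/198298; 4495/198298 -17832/99149]
x' = x̄ + K·y = [-806633/594894, -752567/198298, -956437/198298]
P' = (I − K·H)·P̄ = [184796/297447 216203/99149 544777/198298; 216203/99149 887133/99149 2207379/198298; 544777/198298 2207379/198298 1382022/99149]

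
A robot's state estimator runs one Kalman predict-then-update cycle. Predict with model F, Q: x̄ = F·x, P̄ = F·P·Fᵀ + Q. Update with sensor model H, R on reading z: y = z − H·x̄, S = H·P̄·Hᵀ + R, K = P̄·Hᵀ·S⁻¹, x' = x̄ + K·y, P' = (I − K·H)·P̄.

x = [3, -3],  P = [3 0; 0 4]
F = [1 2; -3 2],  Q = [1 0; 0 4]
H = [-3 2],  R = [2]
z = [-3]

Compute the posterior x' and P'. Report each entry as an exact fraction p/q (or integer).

x̄ = F·x = [-3, -15]
P̄ = F·P·Fᵀ + Q = [20 7; 7 47]
y = z − H·x̄ = [18]
S = H·P̄·Hᵀ + R = [286]
K = P̄·Hᵀ·S⁻¹ = [-23/143; 73/286]
x' = x̄ + K·y = [-843/143, -1488/143]
P' = (I − K·H)·P̄ = [1802/143 2680/143; 2680/143 8113/286]

x' = [-843/143, -1488/143]
P' = [1802/143 2680/143; 2680/143 8113/286]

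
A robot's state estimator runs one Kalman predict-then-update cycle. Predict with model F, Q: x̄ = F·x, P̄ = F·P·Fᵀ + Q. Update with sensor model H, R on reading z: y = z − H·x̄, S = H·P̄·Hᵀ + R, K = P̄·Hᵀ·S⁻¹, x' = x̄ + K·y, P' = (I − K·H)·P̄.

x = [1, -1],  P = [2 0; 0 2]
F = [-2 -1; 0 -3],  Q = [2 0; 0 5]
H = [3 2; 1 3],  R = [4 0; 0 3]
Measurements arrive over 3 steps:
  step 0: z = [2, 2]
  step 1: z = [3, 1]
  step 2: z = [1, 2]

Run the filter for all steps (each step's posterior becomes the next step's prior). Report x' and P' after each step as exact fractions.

step 0: x' = [1/21, 428/567], P' = [6/7 -11/21; -11/21 643/1134]
step 1: x' = [307930/446113, 103961/892226], P' = [347478/446113 -214915/446113; -214915/446113 1449683/2676678]
step 2: x' = [-389885433/1004648201, 2490913048/3013944603], P' = [774394518/1004648201 -478291667/1004648201; -478291667/1004648201 3240564931/6027889206]

step 0: x̄ = F·x = [-1, 3]
step 0: P̄ = F·P·Fᵀ + Q = [12 6; 6 23]
step 0: y = z − H·x̄ = [-1, -6]
step 0: S = H·P̄·Hᵀ + R = [276 240; 240 258]
step 0: K = P̄·Hᵀ·S⁻¹ = [8/21 -5/21; -62/567 445/1134]
step 0: x' = x̄ + K·y = [1/21, 428/567]
step 0: P' = (I − K·H)·P̄ = [6/7 -11/21; -11/21 643/1134]
step 1: x̄ = F·x = [-482/567, -428/189]
step 1: P̄ = F·P·Fᵀ + Q = [4423/1134 -545/378; -545/378 1273/126]
step 1: y = z − H·x̄ = [635/63, 4901/567]
step 1: S = H·P̄·Hᵀ + R = [871/14 3557/63; 3557/63 50564/567]
step 1: K = P̄·Hᵀ·S⁻¹ = [153151/446113 -99089/446113; -121138/1338339 339951/892226]
step 1: x' = x̄ + K·y = [307930/446113, 103961/892226]
step 1: P' = (I − K·H)·P̄ = [347478/446113 -214915/446113; -214915/446113 1449683/2676678]
step 2: x̄ = F·x = [-1335681/892226, -311883/892226]
step 2: P̄ = F·P·Fᵀ + Q = [9984551/2676678 -1129297/892226; -1129297/892226 8810179/892226]
step 2: y = z − H·x̄ = [5523035/892226, 2027891/446113]
step 2: S = H·P̄·Hᵀ + R = [55211709/892226 25211679/446113; 25211679/446113 117781036/1338339]
step 2: K = P̄·Hᵀ·S⁻¹ = [341650055/1004648201 -220160161/1004648201; -266015018/3013944603 761327199/2009296402]
step 2: x' = x̄ + K·y = [-389885433/1004648201, 2490913048/3013944603]
step 2: P' = (I − K·H)·P̄ = [774394518/1004648201 -478291667/1004648201; -478291667/1004648201 3240564931/6027889206]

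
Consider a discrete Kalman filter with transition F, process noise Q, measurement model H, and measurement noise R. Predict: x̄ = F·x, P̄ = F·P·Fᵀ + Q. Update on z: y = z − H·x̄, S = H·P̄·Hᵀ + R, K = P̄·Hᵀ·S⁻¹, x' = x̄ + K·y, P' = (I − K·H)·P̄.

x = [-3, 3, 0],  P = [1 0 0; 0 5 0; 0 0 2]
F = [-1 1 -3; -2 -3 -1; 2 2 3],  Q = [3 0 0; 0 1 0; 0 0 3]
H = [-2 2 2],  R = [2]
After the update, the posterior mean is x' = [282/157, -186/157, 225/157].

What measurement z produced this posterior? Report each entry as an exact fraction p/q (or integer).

x̄ = F·x = [6, -3, 0]
P̄ = F·P·Fᵀ + Q = [27 -7 -10; -7 52 -40; -10 -40 45]
S = H·P̄·Hᵀ + R = [314]
K = P̄·Hᵀ·S⁻¹ = [-44/157; 19/157; 15/157]
x' − x̄ = [-660/157, 285/157, 225/157] = K·y
y = (KᵀK)⁻¹·Kᵀ·(x' − x̄) = [15]
z = y + H·x̄ = [15] + [-18] = [-3]

z = [-3]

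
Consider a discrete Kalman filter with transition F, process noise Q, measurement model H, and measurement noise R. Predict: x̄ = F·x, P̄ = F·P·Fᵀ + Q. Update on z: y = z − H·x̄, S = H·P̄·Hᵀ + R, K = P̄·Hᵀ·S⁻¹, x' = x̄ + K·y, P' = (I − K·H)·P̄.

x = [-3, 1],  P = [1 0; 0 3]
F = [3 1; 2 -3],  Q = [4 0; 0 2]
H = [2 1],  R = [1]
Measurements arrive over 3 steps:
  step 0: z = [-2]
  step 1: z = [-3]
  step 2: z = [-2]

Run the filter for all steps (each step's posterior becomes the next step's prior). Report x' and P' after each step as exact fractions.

step 0: x̄ = F·x = [-8, -9]
step 0: P̄ = F·P·Fᵀ + Q = [16 -3; -3 33]
step 0: y = z − H·x̄ = [23]
step 0: S = H·P̄·Hᵀ + R = [86]
step 0: K = P̄·Hᵀ·S⁻¹ = [29/86; 27/86]
step 0: x' = x̄ + K·y = [-21/86, -153/86]
step 0: P' = (I − K·H)·P̄ = [535/86 -1041/86; -1041/86 2109/86]
step 1: x̄ = F·x = [-108/43, 417/86]
step 1: P̄ = F·P·Fᵀ + Q = [511/43 2085/43; 2085/43 33785/86]
step 1: y = z − H·x̄ = [-243/86]
step 1: S = H·P̄·Hᵀ + R = [54639/86]
step 1: K = P̄·Hᵀ·S⁻¹ = [478/4203; 42125/54639]
step 1: x' = x̄ + K·y = [-1323/467, 16212/6071]
step 1: P' = (I − K·H)·P̄ = [15409/4203 -30340/4203; -30340/4203 830965/54639]
step 2: x̄ = F·x = [-35385/6071, -83034/6071]
step 2: P̄ = F·P·Fᵀ + Q = [485854/54639 1469947/54639; 1469947/54639 13122271/54639]
step 2: y = z − H·x̄ = [141662/6071]
step 2: S = H·P̄·Hᵀ + R = [2333346/6071]
step 2: K = P̄·Hᵀ·S⁻¹ = [271295/2333346; 594895/777782]
step 2: x' = x̄ + K·y = [-3634760/1166673, 1621781/388891]
step 2: P' = (I − K·H)·P̄ = [25874743/7000038 -50935601/7000038; -50935601/7000038 107225257/7000038]

step 0: x' = [-21/86, -153/86], P' = [535/86 -1041/86; -1041/86 2109/86]
step 1: x' = [-1323/467, 16212/6071], P' = [15409/4203 -30340/4203; -30340/4203 830965/54639]
step 2: x' = [-3634760/1166673, 1621781/388891], P' = [25874743/7000038 -50935601/7000038; -50935601/7000038 107225257/7000038]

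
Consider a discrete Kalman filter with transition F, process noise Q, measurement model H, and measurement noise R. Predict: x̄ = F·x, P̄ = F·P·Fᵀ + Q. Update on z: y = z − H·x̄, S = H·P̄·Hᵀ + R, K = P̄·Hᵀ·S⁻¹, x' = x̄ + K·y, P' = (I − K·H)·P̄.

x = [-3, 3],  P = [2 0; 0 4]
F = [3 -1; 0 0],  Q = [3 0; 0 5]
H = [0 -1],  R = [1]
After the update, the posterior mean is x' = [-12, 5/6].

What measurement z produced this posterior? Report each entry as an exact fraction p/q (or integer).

x̄ = F·x = [-12, 0]
P̄ = F·P·Fᵀ + Q = [25 0; 0 5]
S = H·P̄·Hᵀ + R = [6]
K = P̄·Hᵀ·S⁻¹ = [0; -5/6]
x' − x̄ = [0, 5/6] = K·y
y = (KᵀK)⁻¹·Kᵀ·(x' − x̄) = [-1]
z = y + H·x̄ = [-1] + [0] = [-1]

z = [-1]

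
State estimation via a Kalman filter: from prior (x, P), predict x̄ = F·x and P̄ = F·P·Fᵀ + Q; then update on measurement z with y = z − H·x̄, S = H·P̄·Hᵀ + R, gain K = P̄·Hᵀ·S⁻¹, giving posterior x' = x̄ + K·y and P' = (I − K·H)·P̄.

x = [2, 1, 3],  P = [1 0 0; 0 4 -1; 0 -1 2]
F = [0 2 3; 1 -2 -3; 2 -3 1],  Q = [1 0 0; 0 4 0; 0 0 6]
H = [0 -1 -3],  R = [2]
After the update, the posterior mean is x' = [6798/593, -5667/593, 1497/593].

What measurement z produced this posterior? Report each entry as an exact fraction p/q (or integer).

x̄ = F·x = [11, -9, 4]
P̄ = F·P·Fᵀ + Q = [23 -22 -11; -22 27 13; -11 13 54]
S = H·P̄·Hᵀ + R = [593]
K = P̄·Hᵀ·S⁻¹ = [55/593; -66/593; -175/593]
x' − x̄ = [275/593, -330/593, -875/593] = K·y
y = (KᵀK)⁻¹·Kᵀ·(x' − x̄) = [5]
z = y + H·x̄ = [5] + [-3] = [2]

z = [2]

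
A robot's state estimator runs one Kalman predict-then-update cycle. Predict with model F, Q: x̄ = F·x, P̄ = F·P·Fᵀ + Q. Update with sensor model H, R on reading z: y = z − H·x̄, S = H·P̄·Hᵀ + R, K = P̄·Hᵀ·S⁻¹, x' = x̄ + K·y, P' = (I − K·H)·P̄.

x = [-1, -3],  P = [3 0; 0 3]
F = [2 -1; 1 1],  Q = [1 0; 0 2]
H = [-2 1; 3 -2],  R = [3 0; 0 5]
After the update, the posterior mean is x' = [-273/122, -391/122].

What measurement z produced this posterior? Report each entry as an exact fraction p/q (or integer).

x̄ = F·x = [1, -4]
P̄ = F·P·Fᵀ + Q = [16 3; 3 8]
S = H·P̄·Hᵀ + R = [63 -91; -91 145]
K = P̄·Hᵀ·S⁻¹ = [-383/854 1/122; -347/854 -37/122]
x' − x̄ = [-395/122, 97/122] = K·y
y = (KᵀK)⁻¹·Kᵀ·(x' − x̄) = [7, -12]
z = y + H·x̄ = [7, -12] + [-6, 11] = [1, -1]

z = [1, -1]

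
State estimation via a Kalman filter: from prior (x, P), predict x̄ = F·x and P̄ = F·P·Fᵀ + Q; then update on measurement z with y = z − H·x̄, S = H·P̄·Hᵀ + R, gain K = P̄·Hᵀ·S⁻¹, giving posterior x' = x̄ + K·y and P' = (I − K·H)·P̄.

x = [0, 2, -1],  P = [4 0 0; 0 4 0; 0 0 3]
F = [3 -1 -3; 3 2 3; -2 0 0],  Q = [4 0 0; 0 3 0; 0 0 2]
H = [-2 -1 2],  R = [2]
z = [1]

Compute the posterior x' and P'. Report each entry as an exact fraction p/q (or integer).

x' = [-8/183, 17/61, 36/61]
P' = [15491/732 -2040/61 255/61; -2040/61 3550/61 -276/61; 255/61 -276/61 126/61]

x̄ = F·x = [1, 1, 0]
P̄ = F·P·Fᵀ + Q = [71 1 -24; 1 82 -24; -24 -24 18]
y = z − H·x̄ = [4]
S = H·P̄·Hᵀ + R = [732]
K = P̄·Hᵀ·S⁻¹ = [-191/732; -11/61; 9/61]
x' = x̄ + K·y = [-8/183, 17/61, 36/61]
P' = (I − K·H)·P̄ = [15491/732 -2040/61 255/61; -2040/61 3550/61 -276/61; 255/61 -276/61 126/61]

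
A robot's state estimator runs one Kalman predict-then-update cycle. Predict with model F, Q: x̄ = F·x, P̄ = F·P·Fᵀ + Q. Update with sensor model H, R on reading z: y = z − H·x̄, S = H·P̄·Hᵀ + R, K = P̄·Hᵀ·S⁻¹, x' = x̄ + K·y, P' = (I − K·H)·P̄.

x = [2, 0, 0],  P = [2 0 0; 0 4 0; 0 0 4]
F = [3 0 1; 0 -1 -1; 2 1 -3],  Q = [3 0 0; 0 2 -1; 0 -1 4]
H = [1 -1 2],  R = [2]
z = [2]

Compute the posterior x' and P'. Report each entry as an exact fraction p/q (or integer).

x' = [334/75, 0, -88/75]
P' = [4784/225 -4 -2813/225; -4 10 7; -2813/225 7 2291/225]

x̄ = F·x = [6, 0, 4]
P̄ = F·P·Fᵀ + Q = [25 -4 0; -4 10 7; 0 7 52]
y = z − H·x̄ = [-12]
S = H·P̄·Hᵀ + R = [225]
K = P̄·Hᵀ·S⁻¹ = [29/225; 0; 97/225]
x' = x̄ + K·y = [334/75, 0, -88/75]
P' = (I − K·H)·P̄ = [4784/225 -4 -2813/225; -4 10 7; -2813/225 7 2291/225]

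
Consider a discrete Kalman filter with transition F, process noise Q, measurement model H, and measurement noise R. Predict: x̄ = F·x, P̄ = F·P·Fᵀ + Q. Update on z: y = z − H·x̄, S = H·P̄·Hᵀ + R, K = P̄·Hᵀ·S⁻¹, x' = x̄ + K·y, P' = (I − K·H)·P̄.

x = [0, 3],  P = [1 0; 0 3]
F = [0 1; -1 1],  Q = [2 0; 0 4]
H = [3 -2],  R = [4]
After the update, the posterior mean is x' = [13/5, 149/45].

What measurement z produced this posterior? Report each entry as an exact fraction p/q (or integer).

z = [1]

x̄ = F·x = [3, 3]
P̄ = F·P·Fᵀ + Q = [5 3; 3 8]
S = H·P̄·Hᵀ + R = [45]
K = P̄·Hᵀ·S⁻¹ = [1/5; -7/45]
x' − x̄ = [-2/5, 14/45] = K·y
y = (KᵀK)⁻¹·Kᵀ·(x' − x̄) = [-2]
z = y + H·x̄ = [-2] + [3] = [1]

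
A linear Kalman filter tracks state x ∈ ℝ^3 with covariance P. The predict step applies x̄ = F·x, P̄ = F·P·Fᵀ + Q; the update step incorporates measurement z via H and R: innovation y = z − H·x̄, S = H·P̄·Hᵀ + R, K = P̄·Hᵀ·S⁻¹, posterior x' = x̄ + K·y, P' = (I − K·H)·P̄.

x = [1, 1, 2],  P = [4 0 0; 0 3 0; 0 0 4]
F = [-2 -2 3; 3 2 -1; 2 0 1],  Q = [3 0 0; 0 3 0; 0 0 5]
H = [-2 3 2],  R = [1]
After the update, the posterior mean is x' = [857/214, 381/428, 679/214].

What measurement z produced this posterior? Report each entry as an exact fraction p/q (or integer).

x̄ = F·x = [2, 3, 4]
P̄ = F·P·Fᵀ + Q = [67 -48 -4; -48 55 20; -4 20 25]
S = H·P̄·Hᵀ + R = [1712]
K = P̄·Hᵀ·S⁻¹ = [-143/856; 301/1712; 59/856]
x' − x̄ = [429/214, -903/428, -177/214] = K·y
y = (KᵀK)⁻¹·Kᵀ·(x' − x̄) = [-12]
z = y + H·x̄ = [-12] + [13] = [1]

z = [1]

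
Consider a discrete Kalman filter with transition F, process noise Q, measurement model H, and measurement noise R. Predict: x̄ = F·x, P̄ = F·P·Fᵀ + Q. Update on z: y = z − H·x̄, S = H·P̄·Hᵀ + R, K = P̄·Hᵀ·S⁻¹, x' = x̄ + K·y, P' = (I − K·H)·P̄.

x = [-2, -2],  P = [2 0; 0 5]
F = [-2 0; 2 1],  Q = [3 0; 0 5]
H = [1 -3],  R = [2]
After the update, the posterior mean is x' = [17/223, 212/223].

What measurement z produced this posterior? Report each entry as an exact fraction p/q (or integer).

z = [-3]

x̄ = F·x = [4, -6]
P̄ = F·P·Fᵀ + Q = [11 -8; -8 18]
S = H·P̄·Hᵀ + R = [223]
K = P̄·Hᵀ·S⁻¹ = [35/223; -62/223]
x' − x̄ = [-875/223, 1550/223] = K·y
y = (KᵀK)⁻¹·Kᵀ·(x' − x̄) = [-25]
z = y + H·x̄ = [-25] + [22] = [-3]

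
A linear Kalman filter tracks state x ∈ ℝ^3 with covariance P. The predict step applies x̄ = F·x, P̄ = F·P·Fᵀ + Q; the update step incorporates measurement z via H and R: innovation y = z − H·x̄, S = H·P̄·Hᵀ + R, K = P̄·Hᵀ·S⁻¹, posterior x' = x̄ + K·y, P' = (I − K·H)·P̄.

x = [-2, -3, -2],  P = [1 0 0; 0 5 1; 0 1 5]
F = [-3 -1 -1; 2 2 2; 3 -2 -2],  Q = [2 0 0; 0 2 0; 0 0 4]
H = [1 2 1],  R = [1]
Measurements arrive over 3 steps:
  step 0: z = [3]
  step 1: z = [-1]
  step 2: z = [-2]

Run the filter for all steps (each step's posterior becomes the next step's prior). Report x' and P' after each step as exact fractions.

step 0: x̄ = F·x = [11, -14, 4]
step 0: P̄ = F·P·Fᵀ + Q = [23 -30 15; -30 54 -42; 15 -42 61]
step 0: y = z − H·x̄ = [16]
step 0: S = H·P̄·Hᵀ + R = [43]
step 0: K = P̄·Hᵀ·S⁻¹ = [-22/43; 36/43; -8/43]
step 0: x' = x̄ + K·y = [121/43, -26/43, 44/43]
step 0: P' = (I − K·H)·P̄ = [505/43 -498/43 469/43; -498/43 1026/43 -1518/43; 469/43 -1518/43 2559/43]
step 1: x̄ = F·x = [-381/43, 278/43, 327/43]
step 1: P̄ = F·P·Fᵀ + Q = [5006/43 -3896/43 -3534/43; -3896/43 4070/43 776/43; -3534/43 776/43 7261/43]
step 1: y = z − H·x̄ = [-545/43]
step 1: S = H·P̄·Hᵀ + R = [9042/43]
step 1: K = P̄·Hᵀ·S⁻¹ = [-3160/4521; 2510/4521; 5279/9042]
step 1: x' = x̄ + K·y = [-7/4521, -2584/4521, 1853/9042]
step 1: P' = (I − K·H)·P̄ = [61882/4521 -40712/4521 16382/4521; -40712/4521 134890/4521 -226558/4521; 16382/4521 -226558/4521 878747/9042]
step 2: x̄ = F·x = [1119/3014, -3329/4521, 1098/1507]
step 2: P̄ = F·P·Fᵀ + Q = [360765/3014 -139649/1507 -129211/1507; -139649/1507 546520/4521 -53986/1507; -129211/1507 -53986/1507 450524/1507]
step 2: y = z − H·x̄ = [-14713/9042]
step 2: S = H·P̄·Hᵀ + R = [1968869/9042]
step 2: K = P̄·Hᵀ·S⁻¹ = [-195537/281267; 1024270/1968869; 1280046/1968869]
step 2: x' = x̄ + K·y = [422600/281267, -3116436/1968869, -648353/1968869]
step 2: P' = (I − K·H)·P̄ = [580953/40181 -3913874/281267 3565540/281267; -3913874/281267 121977830/1968869 -215534272/1968869; 3565540/281267 -215534272/1968869 407389810/1968869]

step 0: x' = [121/43, -26/43, 44/43], P' = [505/43 -498/43 469/43; -498/43 1026/43 -1518/43; 469/43 -1518/43 2559/43]
step 1: x' = [-7/4521, -2584/4521, 1853/9042], P' = [61882/4521 -40712/4521 16382/4521; -40712/4521 134890/4521 -226558/4521; 16382/4521 -226558/4521 878747/9042]
step 2: x' = [422600/281267, -3116436/1968869, -648353/1968869], P' = [580953/40181 -3913874/281267 3565540/281267; -3913874/281267 121977830/1968869 -215534272/1968869; 3565540/281267 -215534272/1968869 407389810/1968869]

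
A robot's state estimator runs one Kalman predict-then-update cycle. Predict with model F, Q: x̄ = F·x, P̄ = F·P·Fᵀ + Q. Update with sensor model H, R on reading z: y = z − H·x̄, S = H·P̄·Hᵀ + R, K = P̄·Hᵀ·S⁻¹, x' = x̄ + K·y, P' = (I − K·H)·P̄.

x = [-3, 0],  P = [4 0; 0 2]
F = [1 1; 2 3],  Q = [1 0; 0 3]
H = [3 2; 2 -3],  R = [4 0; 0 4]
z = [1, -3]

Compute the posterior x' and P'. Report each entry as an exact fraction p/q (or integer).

x̄ = F·x = [-3, -6]
P̄ = F·P·Fᵀ + Q = [7 14; 14 37]
y = z − H·x̄ = [22, -15]
S = H·P̄·Hᵀ + R = [383 -250; -250 197]
K = P̄·Hᵀ·S⁻¹ = [2653/12951 1526/12951; 2102/12951 -2789/12951]
x' = x̄ + K·y = [-3377/12951, 10373/12951]
P' = (I − K·H)·P̄ = [3388/12951 224/12951; 224/12951 3868/12951]

x' = [-3377/12951, 10373/12951]
P' = [3388/12951 224/12951; 224/12951 3868/12951]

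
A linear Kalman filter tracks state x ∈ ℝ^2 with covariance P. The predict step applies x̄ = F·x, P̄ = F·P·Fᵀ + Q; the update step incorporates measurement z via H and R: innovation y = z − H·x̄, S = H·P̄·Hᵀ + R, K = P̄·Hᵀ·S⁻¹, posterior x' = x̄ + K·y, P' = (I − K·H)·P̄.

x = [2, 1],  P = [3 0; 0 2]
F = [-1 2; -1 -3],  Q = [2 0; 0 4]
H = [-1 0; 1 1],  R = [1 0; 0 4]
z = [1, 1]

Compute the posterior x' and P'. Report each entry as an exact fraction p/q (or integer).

x' = [-17/20, 3/4]
P' = [37/40 -7/8; -7/8 33/8]

x̄ = F·x = [0, -5]
P̄ = F·P·Fᵀ + Q = [13 -9; -9 25]
y = z − H·x̄ = [1, 6]
S = H·P̄·Hᵀ + R = [14 -4; -4 24]
K = P̄·Hᵀ·S⁻¹ = [-37/40 1/80; 7/8 13/16]
x' = x̄ + K·y = [-17/20, 3/4]
P' = (I − K·H)·P̄ = [37/40 -7/8; -7/8 33/8]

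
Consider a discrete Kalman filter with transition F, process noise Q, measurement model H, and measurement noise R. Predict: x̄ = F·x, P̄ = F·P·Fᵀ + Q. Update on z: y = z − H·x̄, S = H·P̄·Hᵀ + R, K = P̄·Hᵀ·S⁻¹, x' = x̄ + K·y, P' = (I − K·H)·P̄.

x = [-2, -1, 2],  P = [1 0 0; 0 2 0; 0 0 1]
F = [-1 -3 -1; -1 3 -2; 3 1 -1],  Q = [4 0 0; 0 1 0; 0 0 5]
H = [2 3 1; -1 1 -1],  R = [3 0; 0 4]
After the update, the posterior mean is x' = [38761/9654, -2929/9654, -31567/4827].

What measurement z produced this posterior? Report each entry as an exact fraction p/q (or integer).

z = [1, 2]

x̄ = F·x = [3, -5, -9]
P̄ = F·P·Fᵀ + Q = [24 -15 -8; -15 24 5; -8 5 17]
S = H·P̄·Hᵀ + R = [150 36; 36 73]
K = P̄·Hᵀ·S⁻¹ = [751/9654 -745/1609; 2207/9654 568/1609; 656/4827 -196/1609]
x' − x̄ = [9799/9654, 45341/9654, 11876/4827] = K·y
y = (KᵀK)⁻¹·Kᵀ·(x' − x̄) = [19, 1]
z = y + H·x̄ = [19, 1] + [-18, 1] = [1, 2]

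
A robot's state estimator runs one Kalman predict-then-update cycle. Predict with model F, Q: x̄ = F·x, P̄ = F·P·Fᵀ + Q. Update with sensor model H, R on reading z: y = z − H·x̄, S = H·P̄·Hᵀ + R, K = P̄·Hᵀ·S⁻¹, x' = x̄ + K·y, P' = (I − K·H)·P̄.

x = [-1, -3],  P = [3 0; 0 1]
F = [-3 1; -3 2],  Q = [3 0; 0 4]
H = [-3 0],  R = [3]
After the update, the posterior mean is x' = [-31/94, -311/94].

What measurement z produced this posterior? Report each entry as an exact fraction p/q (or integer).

z = [1]

x̄ = F·x = [0, -3]
P̄ = F·P·Fᵀ + Q = [31 29; 29 35]
S = H·P̄·Hᵀ + R = [282]
K = P̄·Hᵀ·S⁻¹ = [-31/94; -29/94]
x' − x̄ = [-31/94, -29/94] = K·y
y = (KᵀK)⁻¹·Kᵀ·(x' − x̄) = [1]
z = y + H·x̄ = [1] + [0] = [1]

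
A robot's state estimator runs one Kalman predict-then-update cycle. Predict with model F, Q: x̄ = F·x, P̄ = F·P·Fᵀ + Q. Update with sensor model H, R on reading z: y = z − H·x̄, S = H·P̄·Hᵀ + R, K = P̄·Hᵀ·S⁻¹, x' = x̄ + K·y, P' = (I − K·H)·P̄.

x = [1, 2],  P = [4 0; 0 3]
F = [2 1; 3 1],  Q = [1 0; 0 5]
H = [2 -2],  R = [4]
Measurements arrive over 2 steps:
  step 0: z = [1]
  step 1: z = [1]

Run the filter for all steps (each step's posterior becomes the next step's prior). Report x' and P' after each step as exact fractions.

step 0: x' = [67/22, 59/22], P' = [171/11 178/11; 178/11 195/11]
step 1: x' = [371/248, 143/124], P' = [12565/248 6537/124; 6537/124 3455/62]

step 0: x̄ = F·x = [4, 5]
step 0: P̄ = F·P·Fᵀ + Q = [20 27; 27 44]
step 0: y = z − H·x̄ = [3]
step 0: S = H·P̄·Hᵀ + R = [44]
step 0: K = P̄·Hᵀ·S⁻¹ = [-7/22; -17/22]
step 0: x' = x̄ + K·y = [67/22, 59/22]
step 0: P' = (I − K·H)·P̄ = [171/11 178/11; 178/11 195/11]
step 1: x̄ = F·x = [193/22, 130/11]
step 1: P̄ = F·P·Fᵀ + Q = [1602/11 2111/11; 2111/11 2857/11]
step 1: y = z − H·x̄ = [78/11]
step 1: S = H·P̄·Hᵀ + R = [992/11]
step 1: K = P̄·Hᵀ·S⁻¹ = [-509/496; -373/248]
step 1: x' = x̄ + K·y = [371/248, 143/124]
step 1: P' = (I − K·H)·P̄ = [12565/248 6537/124; 6537/124 3455/62]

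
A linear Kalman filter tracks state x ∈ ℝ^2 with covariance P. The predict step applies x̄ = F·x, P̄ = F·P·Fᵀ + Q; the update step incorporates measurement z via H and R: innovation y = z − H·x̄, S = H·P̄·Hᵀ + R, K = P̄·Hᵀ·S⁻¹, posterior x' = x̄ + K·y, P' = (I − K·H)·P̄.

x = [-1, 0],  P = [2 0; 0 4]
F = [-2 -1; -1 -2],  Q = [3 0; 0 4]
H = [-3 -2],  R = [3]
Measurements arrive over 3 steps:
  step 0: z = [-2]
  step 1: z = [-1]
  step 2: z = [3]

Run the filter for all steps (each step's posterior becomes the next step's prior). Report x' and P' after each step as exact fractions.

step 0: x̄ = F·x = [2, 1]
step 0: P̄ = F·P·Fᵀ + Q = [15 12; 12 22]
step 0: y = z − H·x̄ = [6]
step 0: S = H·P̄·Hᵀ + R = [370]
step 0: K = P̄·Hᵀ·S⁻¹ = [-69/370; -8/37]
step 0: x' = x̄ + K·y = [163/185, -11/37]
step 0: P' = (I − K·H)·P̄ = [789/370 -108/37; -108/37 174/37]
step 1: x̄ = F·x = [-271/185, -53/185]
step 1: P̄ = F·P·Fᵀ + Q = [843/185 -171/185; -171/185 4909/370]
step 1: y = z − H·x̄ = [-1104/185]
step 1: S = H·P̄·Hᵀ + R = [15908/185]
step 1: K = P̄·Hᵀ·S⁻¹ = [-2187/15908; -1099/3977]
step 1: x' = x̄ + K·y = [-2563/3977, 5419/3977]
step 1: P' = (I − K·H)·P̄ = [46635/15908 -16668/3977; -16668/3977 53301/7954]
step 2: x̄ = F·x = [-293/3977, -8275/3977]
step 2: P̄ = F·P·Fᵀ + Q = [37089/7954 -13443/7954; -13443/7954 269987/15908]
step 2: y = z − H·x̄ = [-5498/3977]
step 2: S = H·P̄·Hᵀ + R = [736321/7954]
step 2: K = P̄·Hᵀ·S⁻¹ = [-84381/736321; -229658/736321]
step 2: x' = x̄ + K·y = [62405/736321, -1214583/736321]
step 2: P' = (I − K·H)·P̄ = [2538252/736321 -7361613/1472642; -7361613/1472642 23462787/2945284]

step 0: x' = [163/185, -11/37], P' = [789/370 -108/37; -108/37 174/37]
step 1: x' = [-2563/3977, 5419/3977], P' = [46635/15908 -16668/3977; -16668/3977 53301/7954]
step 2: x' = [62405/736321, -1214583/736321], P' = [2538252/736321 -7361613/1472642; -7361613/1472642 23462787/2945284]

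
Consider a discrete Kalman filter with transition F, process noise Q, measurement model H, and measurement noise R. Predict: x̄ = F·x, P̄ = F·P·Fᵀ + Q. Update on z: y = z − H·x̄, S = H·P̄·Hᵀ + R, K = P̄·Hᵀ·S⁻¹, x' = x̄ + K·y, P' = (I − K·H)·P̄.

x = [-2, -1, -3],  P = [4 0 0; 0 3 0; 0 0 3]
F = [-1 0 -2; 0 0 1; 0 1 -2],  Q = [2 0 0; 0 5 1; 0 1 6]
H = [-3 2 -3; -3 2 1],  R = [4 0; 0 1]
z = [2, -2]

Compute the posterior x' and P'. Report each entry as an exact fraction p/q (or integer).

x̄ = F·x = [8, -3, 5]
P̄ = F·P·Fᵀ + Q = [18 -6 12; -6 8 -5; 12 -5 21]
y = z − H·x̄ = [47, 23]
S = H·P̄·Hᵀ + R = [735 295; 295 196]
K = P̄·Hᵀ·S⁻¹ = [-4062/57035 -1920/11407; 1049/57035 1372/11407; -13989/57035 2756/11407]
x' = x̄ + K·y = [44566/57035, 35978/57035, -55368/57035]
P' = (I − K·H)·P̄ = [93906/57035 135228/57035 1662/57035; 135228/57035 205939/57035 666/57035; 1662/57035 666/57035 17434/57035]

x' = [44566/57035, 35978/57035, -55368/57035]
P' = [93906/57035 135228/57035 1662/57035; 135228/57035 205939/57035 666/57035; 1662/57035 666/57035 17434/57035]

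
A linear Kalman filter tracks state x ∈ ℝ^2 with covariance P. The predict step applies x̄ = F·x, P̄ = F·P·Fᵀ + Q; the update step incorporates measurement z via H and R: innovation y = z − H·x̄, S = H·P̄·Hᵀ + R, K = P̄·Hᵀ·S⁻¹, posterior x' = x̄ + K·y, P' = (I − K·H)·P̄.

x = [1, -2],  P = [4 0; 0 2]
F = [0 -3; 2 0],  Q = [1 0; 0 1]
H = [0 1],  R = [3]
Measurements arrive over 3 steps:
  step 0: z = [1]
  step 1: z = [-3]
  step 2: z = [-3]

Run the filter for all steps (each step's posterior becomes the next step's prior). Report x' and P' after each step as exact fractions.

step 0: x' = [6, 23/20], P' = [19 0; 0 51/20]
step 1: x' = [-69/20, -39/16], P' = [479/20 0; 0 231/80]
step 2: x' = [117/16, -3111/998], P' = [2159/80 0; 0 1452/499]

step 0: x̄ = F·x = [6, 2]
step 0: P̄ = F·P·Fᵀ + Q = [19 0; 0 17]
step 0: y = z − H·x̄ = [-1]
step 0: S = H·P̄·Hᵀ + R = [20]
step 0: K = P̄·Hᵀ·S⁻¹ = [0; 17/20]
step 0: x' = x̄ + K·y = [6, 23/20]
step 0: P' = (I − K·H)·P̄ = [19 0; 0 51/20]
step 1: x̄ = F·x = [-69/20, 12]
step 1: P̄ = F·P·Fᵀ + Q = [479/20 0; 0 77]
step 1: y = z − H·x̄ = [-15]
step 1: S = H·P̄·Hᵀ + R = [80]
step 1: K = P̄·Hᵀ·S⁻¹ = [0; 77/80]
step 1: x' = x̄ + K·y = [-69/20, -39/16]
step 1: P' = (I − K·H)·P̄ = [479/20 0; 0 231/80]
step 2: x̄ = F·x = [117/16, -69/10]
step 2: P̄ = F·P·Fᵀ + Q = [2159/80 0; 0 484/5]
step 2: y = z − H·x̄ = [39/10]
step 2: S = H·P̄·Hᵀ + R = [499/5]
step 2: K = P̄·Hᵀ·S⁻¹ = [0; 484/499]
step 2: x' = x̄ + K·y = [117/16, -3111/998]
step 2: P' = (I − K·H)·P̄ = [2159/80 0; 0 1452/499]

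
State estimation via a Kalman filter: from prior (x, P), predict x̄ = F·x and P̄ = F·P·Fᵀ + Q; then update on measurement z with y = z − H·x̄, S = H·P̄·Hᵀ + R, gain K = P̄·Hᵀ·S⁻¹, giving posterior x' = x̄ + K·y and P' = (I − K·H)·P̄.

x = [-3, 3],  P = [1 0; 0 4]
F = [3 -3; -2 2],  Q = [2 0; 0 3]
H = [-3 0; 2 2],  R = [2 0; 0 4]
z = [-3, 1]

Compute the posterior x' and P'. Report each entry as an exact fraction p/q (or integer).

x̄ = F·x = [-18, 12]
P̄ = F·P·Fᵀ + Q = [47 -30; -30 23]
y = z − H·x̄ = [-57, 13]
S = H·P̄·Hᵀ + R = [425 -102; -102 44]
K = P̄·Hᵀ·S⁻¹ = [-342/1037 1/122; 633/2074 95/244]
x' = x̄ + K·y = [1877/2074, -1391/4148]
P' = (I − K·H)·P̄ = [228/1037 -211/1037; -211/1037 2037/2074]

x' = [1877/2074, -1391/4148]
P' = [228/1037 -211/1037; -211/1037 2037/2074]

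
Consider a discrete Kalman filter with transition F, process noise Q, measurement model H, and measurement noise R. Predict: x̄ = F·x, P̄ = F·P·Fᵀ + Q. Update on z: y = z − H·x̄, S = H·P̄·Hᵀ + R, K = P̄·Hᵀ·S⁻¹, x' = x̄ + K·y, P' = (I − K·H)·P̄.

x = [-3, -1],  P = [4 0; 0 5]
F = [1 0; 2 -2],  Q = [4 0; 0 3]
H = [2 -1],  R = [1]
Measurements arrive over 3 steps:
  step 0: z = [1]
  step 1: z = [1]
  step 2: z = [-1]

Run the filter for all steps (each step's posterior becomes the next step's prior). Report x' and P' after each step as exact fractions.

step 0: x̄ = F·x = [-3, -4]
step 0: P̄ = F·P·Fᵀ + Q = [8 8; 8 39]
step 0: y = z − H·x̄ = [3]
step 0: S = H·P̄·Hᵀ + R = [40]
step 0: K = P̄·Hᵀ·S⁻¹ = [1/5; -23/40]
step 0: x' = x̄ + K·y = [-12/5, -229/40]
step 0: P' = (I − K·H)·P̄ = [32/5 63/5; 63/5 1031/40]
step 1: x̄ = F·x = [-12/5, 133/20]
step 1: P̄ = F·P·Fᵀ + Q = [52/5 -62/5; -62/5 309/10]
step 1: y = z − H·x̄ = [249/20]
step 1: S = H·P̄·Hᵀ + R = [1231/10]
step 1: K = P̄·Hᵀ·S⁻¹ = [332/1231; -557/1231]
step 1: x' = x̄ + K·y = [1179/1231, 2503/2462]
step 1: P' = (I − K·H)·P̄ = [1780/1231 3228/1231; 3228/1231 7013/1231]
step 2: x̄ = F·x = [1179/1231, -145/1231]
step 2: P̄ = F·P·Fᵀ + Q = [6704/1231 -2896/1231; -2896/1231 13041/1231]
step 2: y = z − H·x̄ = [-3734/1231]
step 2: S = H·P̄·Hᵀ + R = [52672/1231]
step 2: K = P̄·Hᵀ·S⁻¹ = [1019/3292; -18833/52672]
step 2: x' = x̄ + K·y = [31/1646, 25461/26336]
step 2: P' = (I − K·H)·P̄ = [1108/823 7845/3292; 7845/3292 269873/52672]

step 0: x' = [-12/5, -229/40], P' = [32/5 63/5; 63/5 1031/40]
step 1: x' = [1179/1231, 2503/2462], P' = [1780/1231 3228/1231; 3228/1231 7013/1231]
step 2: x' = [31/1646, 25461/26336], P' = [1108/823 7845/3292; 7845/3292 269873/52672]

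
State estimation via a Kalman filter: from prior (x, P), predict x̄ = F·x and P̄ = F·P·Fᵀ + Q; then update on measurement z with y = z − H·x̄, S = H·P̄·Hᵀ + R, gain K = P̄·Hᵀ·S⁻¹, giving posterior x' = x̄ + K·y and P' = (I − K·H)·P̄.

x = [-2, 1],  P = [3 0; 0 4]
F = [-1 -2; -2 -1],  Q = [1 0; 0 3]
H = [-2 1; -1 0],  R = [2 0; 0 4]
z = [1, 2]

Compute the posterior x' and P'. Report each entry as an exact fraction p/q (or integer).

x' = [-60/101, 31/101]
P' = [224/101 396/101; 396/101 866/101]

x̄ = F·x = [0, 3]
P̄ = F·P·Fᵀ + Q = [20 14; 14 19]
y = z − H·x̄ = [-2, 2]
S = H·P̄·Hᵀ + R = [45 26; 26 24]
K = P̄·Hᵀ·S⁻¹ = [-26/101 -56/101; 37/101 -99/101]
x' = x̄ + K·y = [-60/101, 31/101]
P' = (I − K·H)·P̄ = [224/101 396/101; 396/101 866/101]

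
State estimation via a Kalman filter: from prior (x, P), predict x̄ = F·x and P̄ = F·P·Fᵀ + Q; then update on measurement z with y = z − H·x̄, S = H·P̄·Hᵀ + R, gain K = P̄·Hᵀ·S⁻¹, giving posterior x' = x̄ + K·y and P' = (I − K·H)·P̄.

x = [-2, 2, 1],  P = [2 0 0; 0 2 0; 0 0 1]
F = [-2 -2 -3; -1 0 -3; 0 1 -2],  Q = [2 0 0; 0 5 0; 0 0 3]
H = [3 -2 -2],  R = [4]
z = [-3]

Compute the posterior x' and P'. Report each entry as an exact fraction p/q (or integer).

x' = [-441/215, -47/43, -96/215]
P' = [3204/215 610/43 1654/215; 610/43 683/43 234/43; 1654/215 234/43 1359/215]

x̄ = F·x = [-3, -1, 0]
P̄ = F·P·Fᵀ + Q = [27 13 2; 13 16 6; 2 6 9]
y = z − H·x̄ = [4]
S = H·P̄·Hᵀ + R = [215]
K = P̄·Hᵀ·S⁻¹ = [51/215; -1/43; -24/215]
x' = x̄ + K·y = [-441/215, -47/43, -96/215]
P' = (I − K·H)·P̄ = [3204/215 610/43 1654/215; 610/43 683/43 234/43; 1654/215 234/43 1359/215]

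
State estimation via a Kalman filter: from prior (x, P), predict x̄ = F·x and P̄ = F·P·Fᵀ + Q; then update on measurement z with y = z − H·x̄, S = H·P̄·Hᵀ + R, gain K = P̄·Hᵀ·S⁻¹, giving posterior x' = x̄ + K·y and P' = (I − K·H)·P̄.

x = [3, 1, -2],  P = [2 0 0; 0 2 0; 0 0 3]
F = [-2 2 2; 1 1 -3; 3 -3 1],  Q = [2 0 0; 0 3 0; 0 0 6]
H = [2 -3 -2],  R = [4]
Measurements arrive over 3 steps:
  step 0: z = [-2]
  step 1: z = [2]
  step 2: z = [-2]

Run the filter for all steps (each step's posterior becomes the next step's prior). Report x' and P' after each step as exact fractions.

step 0: x̄ = F·x = [-8, 10, 4]
step 0: P̄ = F·P·Fᵀ + Q = [30 -18 -18; -18 34 -9; -18 -9 45]
step 0: y = z − H·x̄ = [52]
step 0: S = H·P̄·Hᵀ + R = [862]
step 0: K = P̄·Hᵀ·S⁻¹ = [75/431; -60/431; -99/862]
step 0: x' = x̄ + K·y = [452/431, 1190/431, -850/431]
step 0: P' = (I − K·H)·P̄ = [1680/431 1242/431 -333/431; 1242/431 7454/431 -9819/431; -333/431 -9819/431 28989/862]
step 1: x̄ = F·x = [-224/431, 4192/431, -3064/431]
step 1: P̄ = F·P·Fᵀ + Q = [9552/431 -38807/431 27033/431; -38807/431 408547/862 -312663/862; 27033/431 -312663/862 267693/862]
step 1: y = z − H·x̄ = [18]
step 1: S = H·P̄·Hᵀ + R = [3653/2]
step 1: K = P̄·Hᵀ·S⁻¹ = [378/3653; -1753/3653; 1185/3653]
step 1: x' = x̄ + K·y = [2114252/1574443, 1713602/1574443, -1999562/1574443]
step 1: P' = (I − K·H)·P̄ = [4101954/1574443 1035656/1574443 2222634/1574443; 1035656/1574443 83977656/1574443 -123419742/1574443; 2222634/1574443 -123419742/1574443 186330777/1574443]
step 2: x̄ = F·x = [-4800424/1574443, 9826540/1574443, -797612/1574443]
step 2: P̄ = F·P·Fᵀ + Q = [87366178/1574443 -446773218/1574443 359181270/1574443; -446773218/1574443 2499033892/1574443 -2050597929/1574443; 359181270/1574443 -2050597929/1574443 1723706373/1574443]
step 2: y = z − H·x̄ = [34336358/1574443]
step 2: S = H·P̄·Hᵀ + R = [7622546312/1574443]
step 2: K = P̄·Hᵀ·S⁻¹ = [398344735/3811273156; -2144726127/3811273156; 180144399/401186648]
step 2: x' = x̄ + K·y = [-1466556649/1905636578, -11493098191/1905636578, 1862725831/200593324]
step 2: P' = (I − K·H)·P̄ = [4960266313/1905636578 1875567687/1905636578 184060005/200593324; 1875567687/1905636578 103147738229/1905636578 -15863296161/200593324; 184060005/200593324 -15863296161/200593324 47597719695/401186648]

step 0: x' = [452/431, 1190/431, -850/431], P' = [1680/431 1242/431 -333/431; 1242/431 7454/431 -9819/431; -333/431 -9819/431 28989/862]
step 1: x' = [2114252/1574443, 1713602/1574443, -1999562/1574443], P' = [4101954/1574443 1035656/1574443 2222634/1574443; 1035656/1574443 83977656/1574443 -123419742/1574443; 2222634/1574443 -123419742/1574443 186330777/1574443]
step 2: x' = [-1466556649/1905636578, -11493098191/1905636578, 1862725831/200593324], P' = [4960266313/1905636578 1875567687/1905636578 184060005/200593324; 1875567687/1905636578 103147738229/1905636578 -15863296161/200593324; 184060005/200593324 -15863296161/200593324 47597719695/401186648]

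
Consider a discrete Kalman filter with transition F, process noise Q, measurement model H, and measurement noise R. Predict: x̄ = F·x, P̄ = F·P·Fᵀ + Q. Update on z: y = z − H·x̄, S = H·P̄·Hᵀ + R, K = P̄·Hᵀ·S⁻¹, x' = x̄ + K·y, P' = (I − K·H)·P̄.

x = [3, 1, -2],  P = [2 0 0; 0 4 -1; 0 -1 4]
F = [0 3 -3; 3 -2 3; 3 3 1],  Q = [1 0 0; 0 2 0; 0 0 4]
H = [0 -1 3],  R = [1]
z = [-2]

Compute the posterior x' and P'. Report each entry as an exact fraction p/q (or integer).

x' = [48/119, 3292/595, 711/595]
P' = [5384/119 -6054/119 -2007/119; -6054/119 42411/595 14108/595; -2007/119 14108/595 4759/595]

x̄ = F·x = [9, 1, 10]
P̄ = F·P·Fᵀ + Q = [91 -75 30; -75 84 -1; 30 -1 56]
y = z − H·x̄ = [-31]
S = H·P̄·Hᵀ + R = [595]
K = P̄·Hᵀ·S⁻¹ = [33/119; -87/595; 169/595]
x' = x̄ + K·y = [48/119, 3292/595, 711/595]
P' = (I − K·H)·P̄ = [5384/119 -6054/119 -2007/119; -6054/119 42411/595 14108/595; -2007/119 14108/595 4759/595]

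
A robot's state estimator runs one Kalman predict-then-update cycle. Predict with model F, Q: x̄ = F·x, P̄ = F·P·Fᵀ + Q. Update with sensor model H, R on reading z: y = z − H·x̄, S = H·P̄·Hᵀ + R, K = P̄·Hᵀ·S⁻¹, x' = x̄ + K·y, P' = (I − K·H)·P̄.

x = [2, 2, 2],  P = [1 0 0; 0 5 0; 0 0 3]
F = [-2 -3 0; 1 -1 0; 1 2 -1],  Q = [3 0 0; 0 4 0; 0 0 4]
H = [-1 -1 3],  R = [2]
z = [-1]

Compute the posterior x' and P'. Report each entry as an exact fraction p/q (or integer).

x̄ = F·x = [-10, 0, 4]
P̄ = F·P·Fᵀ + Q = [52 13 -32; 13 10 -9; -32 -9 28]
y = z − H·x̄ = [-23]
S = H·P̄·Hᵀ + R = [588]
K = P̄·Hᵀ·S⁻¹ = [-23/84; -25/294; 125/588]
x' = x̄ + K·y = [-311/84, 575/294, -523/588]
P' = (I − K·H)·P̄ = [95/12 -29/42 187/84; -29/42 845/147 479/294; 187/84 479/294 839/588]

x' = [-311/84, 575/294, -523/588]
P' = [95/12 -29/42 187/84; -29/42 845/147 479/294; 187/84 479/294 839/588]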